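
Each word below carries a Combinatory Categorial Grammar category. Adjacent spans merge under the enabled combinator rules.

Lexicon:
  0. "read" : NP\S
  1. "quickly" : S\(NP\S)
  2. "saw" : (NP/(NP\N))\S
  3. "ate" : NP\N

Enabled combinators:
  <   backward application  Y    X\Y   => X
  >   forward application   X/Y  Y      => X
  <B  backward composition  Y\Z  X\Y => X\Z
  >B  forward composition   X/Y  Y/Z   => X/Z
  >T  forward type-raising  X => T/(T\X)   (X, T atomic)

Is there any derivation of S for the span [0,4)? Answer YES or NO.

NP\S S\(NP\S) (NP/(NP\N))\S NP\N
CKY chart[0,4] = {N/(N\NP), NP, NP/(NP\NP), PP/(PP\NP), S/(S\NP)}; S ∉ chart

NO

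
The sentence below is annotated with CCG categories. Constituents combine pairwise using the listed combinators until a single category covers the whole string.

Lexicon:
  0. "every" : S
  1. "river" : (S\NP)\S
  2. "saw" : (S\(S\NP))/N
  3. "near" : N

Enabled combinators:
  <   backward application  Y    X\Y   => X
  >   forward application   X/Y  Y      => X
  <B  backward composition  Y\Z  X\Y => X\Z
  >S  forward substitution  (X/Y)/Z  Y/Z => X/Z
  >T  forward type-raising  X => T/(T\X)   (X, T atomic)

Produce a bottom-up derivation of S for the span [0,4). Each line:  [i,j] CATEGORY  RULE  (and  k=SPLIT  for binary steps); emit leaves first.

[0,4] S   <
  [0,2] S\NP   <
    [0,1] "every" : S
    [1,2] "river" : (S\NP)\S
  [2,4] S\(S\NP)   >
    [2,3] "saw" : (S\(S\NP))/N
    [3,4] "near" : N

[0,1] S  lex  "every"
[1,2] (S\NP)\S  lex  "river"
[0,2] S\NP  <  k=1
[2,3] (S\(S\NP))/N  lex  "saw"
[3,4] N  lex  "near"
[2,4] S\(S\NP)  >  k=3
[0,4] S  <  k=2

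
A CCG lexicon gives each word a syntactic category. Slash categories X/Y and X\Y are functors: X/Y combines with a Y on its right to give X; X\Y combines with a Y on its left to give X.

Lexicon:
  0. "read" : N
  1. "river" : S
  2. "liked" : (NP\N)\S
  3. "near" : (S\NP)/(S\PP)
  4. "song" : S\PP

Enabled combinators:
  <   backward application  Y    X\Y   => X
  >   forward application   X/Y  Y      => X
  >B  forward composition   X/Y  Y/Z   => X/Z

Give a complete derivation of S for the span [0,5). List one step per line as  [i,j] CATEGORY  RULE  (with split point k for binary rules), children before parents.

[0,5] S   <
  [0,3] NP   <
    [0,1] "read" : N
    [1,3] NP\N   <
      [1,2] "river" : S
      [2,3] "liked" : (NP\N)\S
  [3,5] S\NP   >
    [3,4] "near" : (S\NP)/(S\PP)
    [4,5] "song" : S\PP

[0,1] N  lex  "read"
[1,2] S  lex  "river"
[2,3] (NP\N)\S  lex  "liked"
[1,3] NP\N  <  k=2
[0,3] NP  <  k=1
[3,4] (S\NP)/(S\PP)  lex  "near"
[4,5] S\PP  lex  "song"
[3,5] S\NP  >  k=4
[0,5] S  <  k=3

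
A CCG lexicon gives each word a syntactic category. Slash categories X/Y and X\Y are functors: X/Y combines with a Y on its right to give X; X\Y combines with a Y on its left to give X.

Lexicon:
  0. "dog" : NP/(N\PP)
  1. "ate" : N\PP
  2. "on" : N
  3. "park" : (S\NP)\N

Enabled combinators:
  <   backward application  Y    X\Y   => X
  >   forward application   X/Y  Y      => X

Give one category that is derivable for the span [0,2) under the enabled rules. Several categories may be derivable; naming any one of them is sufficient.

[0,4] S   <
  [0,2] NP   >
    [0,1] "dog" : NP/(N\PP)
    [1,2] "ate" : N\PP
  [2,4] S\NP   <
    [2,3] "on" : N
    [3,4] "park" : (S\NP)\N

NP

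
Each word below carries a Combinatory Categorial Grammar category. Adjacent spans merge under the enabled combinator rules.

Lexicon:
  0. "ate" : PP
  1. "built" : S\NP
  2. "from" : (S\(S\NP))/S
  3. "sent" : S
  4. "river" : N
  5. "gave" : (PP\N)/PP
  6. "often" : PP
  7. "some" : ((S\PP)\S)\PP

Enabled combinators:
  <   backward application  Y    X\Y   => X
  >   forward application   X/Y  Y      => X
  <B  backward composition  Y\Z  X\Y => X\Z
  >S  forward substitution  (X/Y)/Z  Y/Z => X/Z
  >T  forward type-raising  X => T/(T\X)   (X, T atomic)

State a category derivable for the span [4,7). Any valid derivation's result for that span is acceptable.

[0,8] S   <
  [0,1] "ate" : PP
  [1,8] S\PP   <
    [1,4] S   <
      [1,2] "built" : S\NP
      [2,4] S\(S\NP)   >
        [2,3] "from" : (S\(S\NP))/S
        [3,4] "sent" : S
    [4,8] (S\PP)\S   <
      [4,7] PP   <
        [4,5] "river" : N
        [5,7] PP\N   >
          [5,6] "gave" : (PP\N)/PP
          [6,7] "often" : PP
      [7,8] "some" : ((S\PP)\S)\PP

PP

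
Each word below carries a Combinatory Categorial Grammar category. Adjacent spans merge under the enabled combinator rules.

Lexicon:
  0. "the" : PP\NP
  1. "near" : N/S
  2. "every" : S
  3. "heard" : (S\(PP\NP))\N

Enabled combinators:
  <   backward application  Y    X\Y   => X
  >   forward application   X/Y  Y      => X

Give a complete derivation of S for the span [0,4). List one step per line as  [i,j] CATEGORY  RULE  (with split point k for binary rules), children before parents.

[0,4] S   <
  [0,1] "the" : PP\NP
  [1,4] S\(PP\NP)   <
    [1,3] N   >
      [1,2] "near" : N/S
      [2,3] "every" : S
    [3,4] "heard" : (S\(PP\NP))\N

[0,1] PP\NP  lex  "the"
[1,2] N/S  lex  "near"
[2,3] S  lex  "every"
[1,3] N  >  k=2
[3,4] (S\(PP\NP))\N  lex  "heard"
[1,4] S\(PP\NP)  <  k=3
[0,4] S  <  k=1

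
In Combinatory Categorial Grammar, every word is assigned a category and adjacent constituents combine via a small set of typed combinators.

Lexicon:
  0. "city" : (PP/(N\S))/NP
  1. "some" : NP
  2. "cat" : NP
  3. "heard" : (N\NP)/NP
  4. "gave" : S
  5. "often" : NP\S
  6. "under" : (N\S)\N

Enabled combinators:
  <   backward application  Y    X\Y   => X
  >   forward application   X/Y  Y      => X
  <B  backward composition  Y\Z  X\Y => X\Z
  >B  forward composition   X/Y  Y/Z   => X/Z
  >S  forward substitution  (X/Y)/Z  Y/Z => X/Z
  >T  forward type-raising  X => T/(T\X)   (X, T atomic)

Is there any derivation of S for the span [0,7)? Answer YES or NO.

(PP/(N\S))/NP NP NP (N\NP)/NP S NP\S (N\S)\N
CKY chart[0,7] = {N/(N\PP), NP/(NP\PP), PP, PP/(PP\PP), S/(S\PP)}; S ∉ chart

NO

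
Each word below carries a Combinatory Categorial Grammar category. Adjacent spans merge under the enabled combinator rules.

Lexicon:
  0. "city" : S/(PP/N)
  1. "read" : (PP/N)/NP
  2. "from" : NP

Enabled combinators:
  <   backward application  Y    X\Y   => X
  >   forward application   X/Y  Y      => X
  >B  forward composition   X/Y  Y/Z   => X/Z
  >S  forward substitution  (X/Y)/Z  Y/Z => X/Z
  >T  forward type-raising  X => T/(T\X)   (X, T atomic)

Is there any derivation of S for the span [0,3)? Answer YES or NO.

[0,3] S   >
  [0,1] "city" : S/(PP/N)
  [1,3] PP/N   >
    [1,2] "read" : (PP/N)/NP
    [2,3] "from" : NP

YES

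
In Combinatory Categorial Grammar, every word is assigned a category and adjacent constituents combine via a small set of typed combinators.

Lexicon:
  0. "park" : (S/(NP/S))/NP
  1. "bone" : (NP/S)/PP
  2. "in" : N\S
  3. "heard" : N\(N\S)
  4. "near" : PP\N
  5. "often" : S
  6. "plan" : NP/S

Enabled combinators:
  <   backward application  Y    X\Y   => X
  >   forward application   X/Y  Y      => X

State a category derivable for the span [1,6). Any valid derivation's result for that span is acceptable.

NP

[0,7] S   >
  [0,6] S/(NP/S)   >
    [0,1] "park" : (S/(NP/S))/NP
    [1,6] NP   >
      [1,5] NP/S   >
        [1,2] "bone" : (NP/S)/PP
        [2,5] PP   <
          [2,4] N   <
            [2,3] "in" : N\S
            [3,4] "heard" : N\(N\S)
          [4,5] "near" : PP\N
      [5,6] "often" : S
  [6,7] "plan" : NP/S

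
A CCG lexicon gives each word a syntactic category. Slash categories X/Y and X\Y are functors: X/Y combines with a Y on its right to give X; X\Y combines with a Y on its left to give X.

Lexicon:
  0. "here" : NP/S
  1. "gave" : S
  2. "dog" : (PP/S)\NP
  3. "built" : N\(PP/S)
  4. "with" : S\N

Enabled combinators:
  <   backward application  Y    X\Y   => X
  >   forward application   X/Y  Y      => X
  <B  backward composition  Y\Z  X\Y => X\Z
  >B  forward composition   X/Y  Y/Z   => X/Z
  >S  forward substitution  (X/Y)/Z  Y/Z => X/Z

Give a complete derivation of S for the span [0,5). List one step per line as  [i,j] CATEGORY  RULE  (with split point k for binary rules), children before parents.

[0,5] S   <
  [0,4] N   <
    [0,2] NP   >
      [0,1] "here" : NP/S
      [1,2] "gave" : S
    [2,4] N\NP   <B
      [2,3] "dog" : (PP/S)\NP
      [3,4] "built" : N\(PP/S)
  [4,5] "with" : S\N

[0,1] NP/S  lex  "here"
[1,2] S  lex  "gave"
[0,2] NP  >  k=1
[2,3] (PP/S)\NP  lex  "dog"
[3,4] N\(PP/S)  lex  "built"
[2,4] N\NP  <B  k=3
[0,4] N  <  k=2
[4,5] S\N  lex  "with"
[0,5] S  <  k=4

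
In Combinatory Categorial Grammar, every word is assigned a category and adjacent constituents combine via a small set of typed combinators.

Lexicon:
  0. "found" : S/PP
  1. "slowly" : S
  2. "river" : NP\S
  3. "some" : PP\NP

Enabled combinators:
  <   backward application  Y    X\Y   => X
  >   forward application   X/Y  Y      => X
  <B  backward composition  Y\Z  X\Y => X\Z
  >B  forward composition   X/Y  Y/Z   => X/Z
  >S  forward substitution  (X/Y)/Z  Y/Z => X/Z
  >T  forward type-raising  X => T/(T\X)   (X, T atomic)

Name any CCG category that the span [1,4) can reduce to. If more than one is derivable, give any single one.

PP

[0,4] S   >
  [0,1] "found" : S/PP
  [1,4] PP   <
    [1,3] NP   <
      [1,2] "slowly" : S
      [2,3] "river" : NP\S
    [3,4] "some" : PP\NP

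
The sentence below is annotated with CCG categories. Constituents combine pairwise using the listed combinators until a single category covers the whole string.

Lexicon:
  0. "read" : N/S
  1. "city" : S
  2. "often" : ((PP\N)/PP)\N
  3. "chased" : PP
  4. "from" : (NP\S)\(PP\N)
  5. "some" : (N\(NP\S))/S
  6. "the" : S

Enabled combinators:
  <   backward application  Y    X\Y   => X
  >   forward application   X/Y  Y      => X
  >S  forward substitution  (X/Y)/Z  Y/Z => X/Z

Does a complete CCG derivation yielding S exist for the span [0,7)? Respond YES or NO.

N/S S ((PP\N)/PP)\N PP (NP\S)\(PP\N) (N\(NP\S))/S S
CKY chart[0,7] = {N}; S ∉ chart

NO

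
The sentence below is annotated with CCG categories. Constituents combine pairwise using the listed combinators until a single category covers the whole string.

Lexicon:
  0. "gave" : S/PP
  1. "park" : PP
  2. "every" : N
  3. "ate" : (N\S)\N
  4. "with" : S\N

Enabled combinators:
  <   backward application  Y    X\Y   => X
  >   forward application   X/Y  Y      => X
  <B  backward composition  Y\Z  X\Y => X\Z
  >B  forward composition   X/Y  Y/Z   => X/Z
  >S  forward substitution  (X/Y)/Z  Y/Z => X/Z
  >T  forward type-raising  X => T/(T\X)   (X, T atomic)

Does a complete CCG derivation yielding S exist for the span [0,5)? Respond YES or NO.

YES

[0,5] S   <
  [0,4] N   <
    [0,2] S   >
      [0,1] "gave" : S/PP
      [1,2] "park" : PP
    [2,4] N\S   <
      [2,3] "every" : N
      [3,4] "ate" : (N\S)\N
  [4,5] "with" : S\N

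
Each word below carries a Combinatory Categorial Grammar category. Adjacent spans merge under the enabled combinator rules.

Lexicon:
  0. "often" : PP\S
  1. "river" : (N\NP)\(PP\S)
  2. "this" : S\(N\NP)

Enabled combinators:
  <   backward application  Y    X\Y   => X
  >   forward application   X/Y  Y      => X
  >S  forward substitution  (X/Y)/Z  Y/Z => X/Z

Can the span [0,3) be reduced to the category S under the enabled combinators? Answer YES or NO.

[0,3] S   <
  [0,2] N\NP   <
    [0,1] "often" : PP\S
    [1,2] "river" : (N\NP)\(PP\S)
  [2,3] "this" : S\(N\NP)

YES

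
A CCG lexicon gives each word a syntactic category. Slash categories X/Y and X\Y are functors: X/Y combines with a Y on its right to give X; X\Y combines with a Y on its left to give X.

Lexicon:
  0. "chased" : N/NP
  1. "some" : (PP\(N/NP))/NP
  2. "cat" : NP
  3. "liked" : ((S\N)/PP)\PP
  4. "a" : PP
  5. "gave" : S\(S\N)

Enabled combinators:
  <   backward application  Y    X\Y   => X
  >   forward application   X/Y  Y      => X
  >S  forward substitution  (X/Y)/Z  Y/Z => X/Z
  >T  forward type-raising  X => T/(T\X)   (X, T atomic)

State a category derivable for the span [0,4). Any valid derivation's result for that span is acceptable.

[0,6] S   <
  [0,5] S\N   >
    [0,4] (S\N)/PP   <
      [0,3] PP   <
        [0,1] "chased" : N/NP
        [1,3] PP\(N/NP)   >
          [1,2] "some" : (PP\(N/NP))/NP
          [2,3] "cat" : NP
      [3,4] "liked" : ((S\N)/PP)\PP
    [4,5] "a" : PP
  [5,6] "gave" : S\(S\N)

(S\N)/PP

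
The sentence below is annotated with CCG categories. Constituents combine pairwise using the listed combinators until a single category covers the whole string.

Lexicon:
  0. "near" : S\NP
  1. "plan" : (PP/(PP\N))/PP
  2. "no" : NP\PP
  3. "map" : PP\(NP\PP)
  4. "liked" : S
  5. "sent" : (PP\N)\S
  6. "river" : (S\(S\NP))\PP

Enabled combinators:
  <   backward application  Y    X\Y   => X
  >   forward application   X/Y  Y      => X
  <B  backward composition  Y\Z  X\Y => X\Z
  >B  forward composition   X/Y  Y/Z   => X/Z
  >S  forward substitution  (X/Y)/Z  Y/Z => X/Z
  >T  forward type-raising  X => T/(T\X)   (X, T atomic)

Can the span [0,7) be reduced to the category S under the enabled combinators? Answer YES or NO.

[0,7] S   <
  [0,1] "near" : S\NP
  [1,7] S\(S\NP)   <
    [1,6] PP   >
      [1,4] PP/(PP\N)   >
        [1,2] "plan" : (PP/(PP\N))/PP
        [2,4] PP   <
          [2,3] "no" : NP\PP
          [3,4] "map" : PP\(NP\PP)
      [4,6] PP\N   <
        [4,5] "liked" : S
        [5,6] "sent" : (PP\N)\S
    [6,7] "river" : (S\(S\NP))\PP

YES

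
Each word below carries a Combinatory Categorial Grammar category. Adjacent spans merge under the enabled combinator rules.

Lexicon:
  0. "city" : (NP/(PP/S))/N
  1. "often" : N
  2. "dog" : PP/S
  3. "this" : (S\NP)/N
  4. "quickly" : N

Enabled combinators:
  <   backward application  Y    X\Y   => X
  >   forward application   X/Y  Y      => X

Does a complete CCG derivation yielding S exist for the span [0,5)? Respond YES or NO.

[0,5] S   <
  [0,3] NP   >
    [0,2] NP/(PP/S)   >
      [0,1] "city" : (NP/(PP/S))/N
      [1,2] "often" : N
    [2,3] "dog" : PP/S
  [3,5] S\NP   >
    [3,4] "this" : (S\NP)/N
    [4,5] "quickly" : N

YES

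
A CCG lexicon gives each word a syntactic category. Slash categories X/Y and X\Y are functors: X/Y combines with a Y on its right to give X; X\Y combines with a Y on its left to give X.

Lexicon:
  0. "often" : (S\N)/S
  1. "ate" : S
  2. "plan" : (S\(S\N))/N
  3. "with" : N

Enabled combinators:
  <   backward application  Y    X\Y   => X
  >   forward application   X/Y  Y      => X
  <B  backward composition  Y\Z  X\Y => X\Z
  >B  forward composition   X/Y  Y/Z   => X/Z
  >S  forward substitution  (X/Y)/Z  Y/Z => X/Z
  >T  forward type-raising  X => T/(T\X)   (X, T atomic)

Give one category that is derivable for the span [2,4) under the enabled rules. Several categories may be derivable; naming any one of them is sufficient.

[0,4] S   <
  [0,2] S\N   >
    [0,1] "often" : (S\N)/S
    [1,2] "ate" : S
  [2,4] S\(S\N)   >
    [2,3] "plan" : (S\(S\N))/N
    [3,4] "with" : N

S\(S\N)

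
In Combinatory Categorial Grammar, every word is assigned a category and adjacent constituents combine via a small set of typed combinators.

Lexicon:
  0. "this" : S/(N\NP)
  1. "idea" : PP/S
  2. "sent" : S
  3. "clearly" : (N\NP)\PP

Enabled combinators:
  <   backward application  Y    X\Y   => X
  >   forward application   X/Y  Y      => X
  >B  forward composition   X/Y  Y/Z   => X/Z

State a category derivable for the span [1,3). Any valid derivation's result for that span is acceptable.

PP

[0,4] S   >
  [0,1] "this" : S/(N\NP)
  [1,4] N\NP   <
    [1,3] PP   >
      [1,2] "idea" : PP/S
      [2,3] "sent" : S
    [3,4] "clearly" : (N\NP)\PP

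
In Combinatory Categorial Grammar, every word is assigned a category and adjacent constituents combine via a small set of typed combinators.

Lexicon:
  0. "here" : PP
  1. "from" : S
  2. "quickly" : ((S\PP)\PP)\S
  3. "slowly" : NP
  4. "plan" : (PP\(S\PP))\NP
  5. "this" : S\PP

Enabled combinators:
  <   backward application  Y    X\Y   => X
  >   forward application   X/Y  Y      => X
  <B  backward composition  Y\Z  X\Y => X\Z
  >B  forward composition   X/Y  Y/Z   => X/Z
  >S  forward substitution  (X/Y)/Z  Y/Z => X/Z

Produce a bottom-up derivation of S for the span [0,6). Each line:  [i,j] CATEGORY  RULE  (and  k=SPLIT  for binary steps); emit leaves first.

[0,1] PP  lex  "here"
[1,2] S  lex  "from"
[2,3] ((S\PP)\PP)\S  lex  "quickly"
[1,3] (S\PP)\PP  <  k=2
[0,3] S\PP  <  k=1
[3,4] NP  lex  "slowly"
[4,5] (PP\(S\PP))\NP  lex  "plan"
[3,5] PP\(S\PP)  <  k=4
[0,5] PP  <  k=3
[5,6] S\PP  lex  "this"
[0,6] S  <  k=5

[0,6] S   <
  [0,5] PP   <
    [0,3] S\PP   <
      [0,1] "here" : PP
      [1,3] (S\PP)\PP   <
        [1,2] "from" : S
        [2,3] "quickly" : ((S\PP)\PP)\S
    [3,5] PP\(S\PP)   <
      [3,4] "slowly" : NP
      [4,5] "plan" : (PP\(S\PP))\NP
  [5,6] "this" : S\PP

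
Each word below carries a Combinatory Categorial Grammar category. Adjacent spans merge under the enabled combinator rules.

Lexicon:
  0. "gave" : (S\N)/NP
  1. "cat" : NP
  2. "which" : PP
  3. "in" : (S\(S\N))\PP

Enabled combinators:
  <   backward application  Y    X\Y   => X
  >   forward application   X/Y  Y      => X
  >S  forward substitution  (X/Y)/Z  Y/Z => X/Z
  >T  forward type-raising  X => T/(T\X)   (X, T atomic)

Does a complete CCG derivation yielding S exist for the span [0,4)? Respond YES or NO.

[0,4] S   <
  [0,2] S\N   >
    [0,1] "gave" : (S\N)/NP
    [1,2] "cat" : NP
  [2,4] S\(S\N)   <
    [2,3] "which" : PP
    [3,4] "in" : (S\(S\N))\PP

YES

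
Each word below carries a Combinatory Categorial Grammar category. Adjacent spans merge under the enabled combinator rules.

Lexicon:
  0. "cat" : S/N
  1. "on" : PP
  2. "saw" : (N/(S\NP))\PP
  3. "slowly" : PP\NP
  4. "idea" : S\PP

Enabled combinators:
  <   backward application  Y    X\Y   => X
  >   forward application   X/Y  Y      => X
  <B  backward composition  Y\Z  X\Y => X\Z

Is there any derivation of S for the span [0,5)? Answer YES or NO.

[0,5] S   >
  [0,1] "cat" : S/N
  [1,5] N   >
    [1,3] N/(S\NP)   <
      [1,2] "on" : PP
      [2,3] "saw" : (N/(S\NP))\PP
    [3,5] S\NP   <B
      [3,4] "slowly" : PP\NP
      [4,5] "idea" : S\PP

YES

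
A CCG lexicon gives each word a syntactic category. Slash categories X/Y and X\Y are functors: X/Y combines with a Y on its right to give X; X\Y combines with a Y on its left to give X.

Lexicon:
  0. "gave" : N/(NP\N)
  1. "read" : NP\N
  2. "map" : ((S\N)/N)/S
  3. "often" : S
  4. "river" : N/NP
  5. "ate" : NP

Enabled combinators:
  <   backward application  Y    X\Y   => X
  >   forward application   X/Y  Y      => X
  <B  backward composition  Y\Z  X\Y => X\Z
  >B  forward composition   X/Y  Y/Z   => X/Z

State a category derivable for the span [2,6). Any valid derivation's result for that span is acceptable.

S\N

[0,6] S   <
  [0,2] N   >
    [0,1] "gave" : N/(NP\N)
    [1,2] "read" : NP\N
  [2,6] S\N   >
    [2,4] (S\N)/N   >
      [2,3] "map" : ((S\N)/N)/S
      [3,4] "often" : S
    [4,6] N   >
      [4,5] "river" : N/NP
      [5,6] "ate" : NP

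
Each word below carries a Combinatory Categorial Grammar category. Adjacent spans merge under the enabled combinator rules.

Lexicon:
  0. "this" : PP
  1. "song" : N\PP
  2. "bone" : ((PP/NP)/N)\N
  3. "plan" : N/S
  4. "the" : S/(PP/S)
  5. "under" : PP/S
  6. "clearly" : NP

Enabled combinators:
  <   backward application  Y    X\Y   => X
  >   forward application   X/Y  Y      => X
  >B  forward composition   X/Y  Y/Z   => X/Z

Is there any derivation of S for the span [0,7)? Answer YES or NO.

NO

PP N\PP ((PP/NP)/N)\N N/S S/(PP/S) PP/S NP
CKY chart[0,7] = {PP}; S ∉ chart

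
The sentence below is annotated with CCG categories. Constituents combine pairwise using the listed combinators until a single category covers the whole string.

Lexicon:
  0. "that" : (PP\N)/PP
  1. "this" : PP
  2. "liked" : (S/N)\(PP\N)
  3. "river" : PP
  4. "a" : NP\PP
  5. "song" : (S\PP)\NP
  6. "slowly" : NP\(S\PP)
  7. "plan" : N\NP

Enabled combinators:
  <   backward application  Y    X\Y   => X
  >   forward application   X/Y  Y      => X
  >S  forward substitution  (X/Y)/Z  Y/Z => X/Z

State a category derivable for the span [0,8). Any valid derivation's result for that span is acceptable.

S

[0,8] S   >
  [0,3] S/N   <
    [0,2] PP\N   >
      [0,1] "that" : (PP\N)/PP
      [1,2] "this" : PP
    [2,3] "liked" : (S/N)\(PP\N)
  [3,8] N   <
    [3,7] NP   <
      [3,6] S\PP   <
        [3,5] NP   <
          [3,4] "river" : PP
          [4,5] "a" : NP\PP
        [5,6] "song" : (S\PP)\NP
      [6,7] "slowly" : NP\(S\PP)
    [7,8] "plan" : N\NP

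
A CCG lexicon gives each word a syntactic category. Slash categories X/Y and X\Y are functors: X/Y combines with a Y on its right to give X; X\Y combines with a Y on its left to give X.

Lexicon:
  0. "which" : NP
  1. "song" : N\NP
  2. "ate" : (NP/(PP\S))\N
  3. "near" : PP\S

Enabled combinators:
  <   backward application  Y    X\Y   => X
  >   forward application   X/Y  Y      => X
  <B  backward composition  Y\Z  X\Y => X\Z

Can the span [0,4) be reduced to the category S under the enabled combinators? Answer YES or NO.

NP N\NP (NP/(PP\S))\N PP\S
CKY chart[0,4] = {NP}; S ∉ chart

NO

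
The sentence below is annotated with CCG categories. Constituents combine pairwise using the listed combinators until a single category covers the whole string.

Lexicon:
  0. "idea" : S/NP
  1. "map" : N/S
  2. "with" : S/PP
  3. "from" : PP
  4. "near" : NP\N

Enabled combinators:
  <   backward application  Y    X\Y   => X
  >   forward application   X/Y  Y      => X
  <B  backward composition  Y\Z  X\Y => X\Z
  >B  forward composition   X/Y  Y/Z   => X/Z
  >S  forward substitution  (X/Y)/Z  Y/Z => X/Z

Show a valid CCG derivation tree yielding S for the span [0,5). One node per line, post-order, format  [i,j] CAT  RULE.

[0,5] S   >
  [0,1] "idea" : S/NP
  [1,5] NP   <
    [1,4] N   >
      [1,3] N/PP   >B
        [1,2] "map" : N/S
        [2,3] "with" : S/PP
      [3,4] "from" : PP
    [4,5] "near" : NP\N

[0,1] S/NP  lex  "idea"
[1,2] N/S  lex  "map"
[2,3] S/PP  lex  "with"
[1,3] N/PP  >B  k=2
[3,4] PP  lex  "from"
[1,4] N  >  k=3
[4,5] NP\N  lex  "near"
[1,5] NP  <  k=4
[0,5] S  >  k=1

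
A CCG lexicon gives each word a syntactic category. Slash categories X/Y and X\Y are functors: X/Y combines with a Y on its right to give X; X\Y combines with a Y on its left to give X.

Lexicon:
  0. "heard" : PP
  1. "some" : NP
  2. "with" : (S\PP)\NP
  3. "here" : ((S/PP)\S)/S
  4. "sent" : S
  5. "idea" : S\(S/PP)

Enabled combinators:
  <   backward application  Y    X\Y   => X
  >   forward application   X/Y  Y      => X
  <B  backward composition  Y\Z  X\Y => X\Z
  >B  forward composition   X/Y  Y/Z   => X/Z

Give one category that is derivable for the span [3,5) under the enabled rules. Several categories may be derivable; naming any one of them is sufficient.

[0,6] S   <
  [0,5] S/PP   <
    [0,3] S   <
      [0,1] "heard" : PP
      [1,3] S\PP   <
        [1,2] "some" : NP
        [2,3] "with" : (S\PP)\NP
    [3,5] (S/PP)\S   >
      [3,4] "here" : ((S/PP)\S)/S
      [4,5] "sent" : S
  [5,6] "idea" : S\(S/PP)

(S/PP)\S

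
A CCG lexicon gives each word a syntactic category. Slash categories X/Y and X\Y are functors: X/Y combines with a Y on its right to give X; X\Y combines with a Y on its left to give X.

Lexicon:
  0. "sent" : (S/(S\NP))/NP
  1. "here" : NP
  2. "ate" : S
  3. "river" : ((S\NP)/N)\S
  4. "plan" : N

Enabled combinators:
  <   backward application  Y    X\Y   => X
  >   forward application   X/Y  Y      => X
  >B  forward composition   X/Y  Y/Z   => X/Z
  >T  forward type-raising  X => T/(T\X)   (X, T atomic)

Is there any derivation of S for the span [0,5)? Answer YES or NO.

YES

[0,5] S   >
  [0,2] S/(S\NP)   >
    [0,1] "sent" : (S/(S\NP))/NP
    [1,2] "here" : NP
  [2,5] S\NP   >
    [2,4] (S\NP)/N   <
      [2,3] "ate" : S
      [3,4] "river" : ((S\NP)/N)\S
    [4,5] "plan" : N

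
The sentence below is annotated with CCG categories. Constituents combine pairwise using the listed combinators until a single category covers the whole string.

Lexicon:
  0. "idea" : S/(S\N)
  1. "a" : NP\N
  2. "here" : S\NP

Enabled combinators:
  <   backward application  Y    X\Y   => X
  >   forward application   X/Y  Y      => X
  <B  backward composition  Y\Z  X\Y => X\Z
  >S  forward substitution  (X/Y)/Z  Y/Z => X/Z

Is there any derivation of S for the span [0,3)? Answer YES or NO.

YES

[0,3] S   >
  [0,1] "idea" : S/(S\N)
  [1,3] S\N   <B
    [1,2] "a" : NP\N
    [2,3] "here" : S\NP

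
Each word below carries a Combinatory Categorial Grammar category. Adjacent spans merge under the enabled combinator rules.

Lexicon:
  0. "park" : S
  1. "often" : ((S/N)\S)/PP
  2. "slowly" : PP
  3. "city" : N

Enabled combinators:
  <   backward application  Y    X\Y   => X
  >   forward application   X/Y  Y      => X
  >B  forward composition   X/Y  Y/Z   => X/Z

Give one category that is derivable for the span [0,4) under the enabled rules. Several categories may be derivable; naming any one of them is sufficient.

[0,4] S   >
  [0,3] S/N   <
    [0,1] "park" : S
    [1,3] (S/N)\S   >
      [1,2] "often" : ((S/N)\S)/PP
      [2,3] "slowly" : PP
  [3,4] "city" : N

S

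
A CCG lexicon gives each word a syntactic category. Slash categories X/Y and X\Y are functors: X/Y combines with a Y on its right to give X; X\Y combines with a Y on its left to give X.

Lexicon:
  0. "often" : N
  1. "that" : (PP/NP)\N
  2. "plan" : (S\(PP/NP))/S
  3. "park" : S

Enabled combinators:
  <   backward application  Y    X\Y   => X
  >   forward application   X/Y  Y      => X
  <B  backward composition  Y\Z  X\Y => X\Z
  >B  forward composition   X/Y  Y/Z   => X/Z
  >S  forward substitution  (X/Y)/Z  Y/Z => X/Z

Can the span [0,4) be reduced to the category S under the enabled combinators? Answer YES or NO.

[0,4] S   <
  [0,2] PP/NP   <
    [0,1] "often" : N
    [1,2] "that" : (PP/NP)\N
  [2,4] S\(PP/NP)   >
    [2,3] "plan" : (S\(PP/NP))/S
    [3,4] "park" : S

YES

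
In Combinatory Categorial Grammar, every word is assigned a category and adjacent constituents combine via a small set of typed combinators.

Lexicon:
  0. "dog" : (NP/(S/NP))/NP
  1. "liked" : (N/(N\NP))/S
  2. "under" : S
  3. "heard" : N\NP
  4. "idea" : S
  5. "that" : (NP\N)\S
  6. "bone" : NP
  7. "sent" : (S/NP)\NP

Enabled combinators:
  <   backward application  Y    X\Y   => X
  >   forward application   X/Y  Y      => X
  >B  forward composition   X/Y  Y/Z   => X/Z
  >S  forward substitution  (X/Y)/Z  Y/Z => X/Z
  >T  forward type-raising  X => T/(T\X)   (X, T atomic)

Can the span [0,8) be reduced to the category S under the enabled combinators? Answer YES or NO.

(NP/(S/NP))/NP (N/(N\NP))/S S N\NP S (NP\N)\S NP (S/NP)\NP
CKY chart[0,8] = {N/(N\NP), NP, NP/(NP\NP), PP/(PP\NP), S/(S\NP)}; S ∉ chart

NO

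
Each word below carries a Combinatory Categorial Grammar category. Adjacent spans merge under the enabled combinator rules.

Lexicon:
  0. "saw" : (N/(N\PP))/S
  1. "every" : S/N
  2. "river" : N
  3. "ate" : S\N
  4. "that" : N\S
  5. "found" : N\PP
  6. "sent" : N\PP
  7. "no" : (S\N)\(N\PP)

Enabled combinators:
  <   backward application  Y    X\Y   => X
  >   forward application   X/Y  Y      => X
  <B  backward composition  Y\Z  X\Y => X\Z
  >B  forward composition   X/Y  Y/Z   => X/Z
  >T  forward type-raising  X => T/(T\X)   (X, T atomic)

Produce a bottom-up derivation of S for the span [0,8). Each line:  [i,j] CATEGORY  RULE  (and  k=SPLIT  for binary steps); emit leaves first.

[0,8] S   <
  [0,6] N   >
    [0,5] N/(N\PP)   >
      [0,1] "saw" : (N/(N\PP))/S
      [1,5] S   >
        [1,2] "every" : S/N
        [2,5] N   <
          [2,4] S   >
            [2,3] S/(S\N)   >T
              [2,3] "river" : N
            [3,4] "ate" : S\N
          [4,5] "that" : N\S
    [5,6] "found" : N\PP
  [6,8] S\N   <
    [6,7] "sent" : N\PP
    [7,8] "no" : (S\N)\(N\PP)

[0,1] (N/(N\PP))/S  lex  "saw"
[1,2] S/N  lex  "every"
[2,3] N  lex  "river"
[2,3] S/(S\N)  >T
[3,4] S\N  lex  "ate"
[2,4] S  >  k=3
[4,5] N\S  lex  "that"
[2,5] N  <  k=4
[1,5] S  >  k=2
[0,5] N/(N\PP)  >  k=1
[5,6] N\PP  lex  "found"
[0,6] N  >  k=5
[6,7] N\PP  lex  "sent"
[7,8] (S\N)\(N\PP)  lex  "no"
[6,8] S\N  <  k=7
[0,8] S  <  k=6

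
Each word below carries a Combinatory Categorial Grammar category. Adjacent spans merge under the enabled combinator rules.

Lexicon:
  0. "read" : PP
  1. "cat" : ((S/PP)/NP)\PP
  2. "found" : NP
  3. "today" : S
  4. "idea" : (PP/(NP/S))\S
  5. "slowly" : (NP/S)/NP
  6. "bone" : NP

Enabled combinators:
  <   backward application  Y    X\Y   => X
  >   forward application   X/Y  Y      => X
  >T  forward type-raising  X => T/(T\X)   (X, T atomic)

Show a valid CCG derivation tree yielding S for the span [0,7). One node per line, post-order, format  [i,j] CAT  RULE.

[0,1] PP  lex  "read"
[1,2] ((S/PP)/NP)\PP  lex  "cat"
[0,2] (S/PP)/NP  <  k=1
[2,3] NP  lex  "found"
[0,3] S/PP  >  k=2
[3,4] S  lex  "today"
[4,5] (PP/(NP/S))\S  lex  "idea"
[3,5] PP/(NP/S)  <  k=4
[5,6] (NP/S)/NP  lex  "slowly"
[6,7] NP  lex  "bone"
[5,7] NP/S  >  k=6
[3,7] PP  >  k=5
[0,7] S  >  k=3

[0,7] S   >
  [0,3] S/PP   >
    [0,2] (S/PP)/NP   <
      [0,1] "read" : PP
      [1,2] "cat" : ((S/PP)/NP)\PP
    [2,3] "found" : NP
  [3,7] PP   >
    [3,5] PP/(NP/S)   <
      [3,4] "today" : S
      [4,5] "idea" : (PP/(NP/S))\S
    [5,7] NP/S   >
      [5,6] "slowly" : (NP/S)/NP
      [6,7] "bone" : NP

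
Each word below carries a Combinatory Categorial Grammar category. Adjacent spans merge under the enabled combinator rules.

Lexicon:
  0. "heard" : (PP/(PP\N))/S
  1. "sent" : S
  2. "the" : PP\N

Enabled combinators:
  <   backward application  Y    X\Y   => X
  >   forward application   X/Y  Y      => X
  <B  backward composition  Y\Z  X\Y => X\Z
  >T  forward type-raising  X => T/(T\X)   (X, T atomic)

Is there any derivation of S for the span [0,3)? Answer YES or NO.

NO

(PP/(PP\N))/S S PP\N
CKY chart[0,3] = {N/(N\PP), NP/(NP\PP), PP, PP/(PP\PP), S/(S\PP)}; S ∉ chart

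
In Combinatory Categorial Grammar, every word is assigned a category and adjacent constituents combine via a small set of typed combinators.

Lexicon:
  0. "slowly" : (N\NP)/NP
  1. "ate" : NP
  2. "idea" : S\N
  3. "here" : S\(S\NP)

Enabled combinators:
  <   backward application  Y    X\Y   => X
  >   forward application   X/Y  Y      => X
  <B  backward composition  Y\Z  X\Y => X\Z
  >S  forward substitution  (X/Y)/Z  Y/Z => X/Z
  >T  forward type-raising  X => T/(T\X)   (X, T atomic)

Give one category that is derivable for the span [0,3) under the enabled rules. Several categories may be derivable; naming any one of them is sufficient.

[0,4] S   <
  [0,3] S\NP   <B
    [0,2] N\NP   >
      [0,1] "slowly" : (N\NP)/NP
      [1,2] "ate" : NP
    [2,3] "idea" : S\N
  [3,4] "here" : S\(S\NP)

S\NP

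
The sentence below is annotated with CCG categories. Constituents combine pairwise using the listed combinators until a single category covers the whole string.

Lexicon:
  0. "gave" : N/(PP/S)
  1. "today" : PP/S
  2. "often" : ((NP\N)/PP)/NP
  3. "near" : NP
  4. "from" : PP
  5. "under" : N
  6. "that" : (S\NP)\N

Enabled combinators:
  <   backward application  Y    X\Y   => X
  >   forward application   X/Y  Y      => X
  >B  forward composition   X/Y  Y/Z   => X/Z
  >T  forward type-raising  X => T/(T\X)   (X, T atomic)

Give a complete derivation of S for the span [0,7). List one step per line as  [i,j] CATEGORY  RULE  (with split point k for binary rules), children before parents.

[0,7] S   <
  [0,5] NP   <
    [0,2] N   >
      [0,1] "gave" : N/(PP/S)
      [1,2] "today" : PP/S
    [2,5] NP\N   >
      [2,4] (NP\N)/PP   >
        [2,3] "often" : ((NP\N)/PP)/NP
        [3,4] "near" : NP
      [4,5] "from" : PP
  [5,7] S\NP   <
    [5,6] "under" : N
    [6,7] "that" : (S\NP)\N

[0,1] N/(PP/S)  lex  "gave"
[1,2] PP/S  lex  "today"
[0,2] N  >  k=1
[2,3] ((NP\N)/PP)/NP  lex  "often"
[3,4] NP  lex  "near"
[2,4] (NP\N)/PP  >  k=3
[4,5] PP  lex  "from"
[2,5] NP\N  >  k=4
[0,5] NP  <  k=2
[5,6] N  lex  "under"
[6,7] (S\NP)\N  lex  "that"
[5,7] S\NP  <  k=6
[0,7] S  <  k=5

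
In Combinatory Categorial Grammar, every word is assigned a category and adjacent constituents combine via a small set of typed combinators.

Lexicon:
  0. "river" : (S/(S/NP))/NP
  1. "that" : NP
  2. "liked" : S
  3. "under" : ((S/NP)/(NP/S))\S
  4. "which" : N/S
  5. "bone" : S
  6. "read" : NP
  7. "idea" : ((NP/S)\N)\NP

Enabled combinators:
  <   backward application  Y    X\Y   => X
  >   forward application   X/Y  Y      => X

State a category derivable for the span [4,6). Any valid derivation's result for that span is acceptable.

[0,8] S   >
  [0,2] S/(S/NP)   >
    [0,1] "river" : (S/(S/NP))/NP
    [1,2] "that" : NP
  [2,8] S/NP   >
    [2,4] (S/NP)/(NP/S)   <
      [2,3] "liked" : S
      [3,4] "under" : ((S/NP)/(NP/S))\S
    [4,8] NP/S   <
      [4,6] N   >
        [4,5] "which" : N/S
        [5,6] "bone" : S
      [6,8] (NP/S)\N   <
        [6,7] "read" : NP
        [7,8] "idea" : ((NP/S)\N)\NP

N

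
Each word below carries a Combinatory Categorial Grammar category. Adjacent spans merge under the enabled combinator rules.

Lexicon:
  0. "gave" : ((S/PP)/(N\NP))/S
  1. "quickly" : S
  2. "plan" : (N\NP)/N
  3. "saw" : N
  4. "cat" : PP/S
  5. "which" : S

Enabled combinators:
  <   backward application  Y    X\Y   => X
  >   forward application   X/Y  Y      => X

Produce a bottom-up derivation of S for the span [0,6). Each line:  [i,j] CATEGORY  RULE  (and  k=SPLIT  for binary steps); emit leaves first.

[0,6] S   >
  [0,4] S/PP   >
    [0,2] (S/PP)/(N\NP)   >
      [0,1] "gave" : ((S/PP)/(N\NP))/S
      [1,2] "quickly" : S
    [2,4] N\NP   >
      [2,3] "plan" : (N\NP)/N
      [3,4] "saw" : N
  [4,6] PP   >
    [4,5] "cat" : PP/S
    [5,6] "which" : S

[0,1] ((S/PP)/(N\NP))/S  lex  "gave"
[1,2] S  lex  "quickly"
[0,2] (S/PP)/(N\NP)  >  k=1
[2,3] (N\NP)/N  lex  "plan"
[3,4] N  lex  "saw"
[2,4] N\NP  >  k=3
[0,4] S/PP  >  k=2
[4,5] PP/S  lex  "cat"
[5,6] S  lex  "which"
[4,6] PP  >  k=5
[0,6] S  >  k=4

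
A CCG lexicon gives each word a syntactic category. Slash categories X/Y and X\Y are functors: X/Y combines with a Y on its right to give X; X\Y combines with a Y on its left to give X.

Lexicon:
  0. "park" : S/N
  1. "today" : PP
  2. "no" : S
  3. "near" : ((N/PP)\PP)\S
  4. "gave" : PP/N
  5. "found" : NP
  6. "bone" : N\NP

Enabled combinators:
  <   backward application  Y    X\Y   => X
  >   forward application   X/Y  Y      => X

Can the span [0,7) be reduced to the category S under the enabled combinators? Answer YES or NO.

YES

[0,7] S   >
  [0,1] "park" : S/N
  [1,7] N   >
    [1,4] N/PP   <
      [1,2] "today" : PP
      [2,4] (N/PP)\PP   <
        [2,3] "no" : S
        [3,4] "near" : ((N/PP)\PP)\S
    [4,7] PP   >
      [4,5] "gave" : PP/N
      [5,7] N   <
        [5,6] "found" : NP
        [6,7] "bone" : N\NP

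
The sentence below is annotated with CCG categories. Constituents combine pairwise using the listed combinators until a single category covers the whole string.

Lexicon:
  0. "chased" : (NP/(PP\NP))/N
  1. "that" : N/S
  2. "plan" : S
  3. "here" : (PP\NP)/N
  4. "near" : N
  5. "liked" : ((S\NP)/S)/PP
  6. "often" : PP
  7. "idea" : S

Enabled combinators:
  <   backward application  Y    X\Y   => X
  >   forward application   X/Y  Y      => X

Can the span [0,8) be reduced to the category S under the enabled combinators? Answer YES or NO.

[0,8] S   <
  [0,5] NP   >
    [0,3] NP/(PP\NP)   >
      [0,1] "chased" : (NP/(PP\NP))/N
      [1,3] N   >
        [1,2] "that" : N/S
        [2,3] "plan" : S
    [3,5] PP\NP   >
      [3,4] "here" : (PP\NP)/N
      [4,5] "near" : N
  [5,8] S\NP   >
    [5,7] (S\NP)/S   >
      [5,6] "liked" : ((S\NP)/S)/PP
      [6,7] "often" : PP
    [7,8] "idea" : S

YES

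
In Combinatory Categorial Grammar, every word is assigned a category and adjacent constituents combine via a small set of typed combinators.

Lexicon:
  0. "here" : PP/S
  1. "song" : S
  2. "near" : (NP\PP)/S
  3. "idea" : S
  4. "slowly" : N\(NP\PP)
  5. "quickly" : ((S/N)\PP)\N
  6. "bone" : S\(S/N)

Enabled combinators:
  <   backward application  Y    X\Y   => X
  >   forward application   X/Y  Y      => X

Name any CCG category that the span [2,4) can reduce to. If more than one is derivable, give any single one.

NP\PP

[0,7] S   <
  [0,6] S/N   <
    [0,2] PP   >
      [0,1] "here" : PP/S
      [1,2] "song" : S
    [2,6] (S/N)\PP   <
      [2,5] N   <
        [2,4] NP\PP   >
          [2,3] "near" : (NP\PP)/S
          [3,4] "idea" : S
        [4,5] "slowly" : N\(NP\PP)
      [5,6] "quickly" : ((S/N)\PP)\N
  [6,7] "bone" : S\(S/N)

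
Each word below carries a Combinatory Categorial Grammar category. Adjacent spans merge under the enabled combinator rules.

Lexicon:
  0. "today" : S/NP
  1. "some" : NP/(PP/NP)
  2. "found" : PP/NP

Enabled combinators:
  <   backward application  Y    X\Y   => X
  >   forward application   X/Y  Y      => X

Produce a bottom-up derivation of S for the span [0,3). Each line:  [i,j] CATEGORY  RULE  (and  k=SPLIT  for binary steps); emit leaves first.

[0,3] S   >
  [0,1] "today" : S/NP
  [1,3] NP   >
    [1,2] "some" : NP/(PP/NP)
    [2,3] "found" : PP/NP

[0,1] S/NP  lex  "today"
[1,2] NP/(PP/NP)  lex  "some"
[2,3] PP/NP  lex  "found"
[1,3] NP  >  k=2
[0,3] S  >  k=1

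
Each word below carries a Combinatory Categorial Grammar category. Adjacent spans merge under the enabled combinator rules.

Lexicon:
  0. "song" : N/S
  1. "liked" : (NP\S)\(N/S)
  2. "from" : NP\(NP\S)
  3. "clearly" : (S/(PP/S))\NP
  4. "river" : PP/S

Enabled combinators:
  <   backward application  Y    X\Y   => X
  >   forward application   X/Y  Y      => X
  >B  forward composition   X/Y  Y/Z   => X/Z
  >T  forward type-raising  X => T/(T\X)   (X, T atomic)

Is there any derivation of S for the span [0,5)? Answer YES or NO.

YES

[0,5] S   >
  [0,4] S/(PP/S)   <
    [0,3] NP   <
      [0,2] NP\S   <
        [0,1] "song" : N/S
        [1,2] "liked" : (NP\S)\(N/S)
      [2,3] "from" : NP\(NP\S)
    [3,4] "clearly" : (S/(PP/S))\NP
  [4,5] "river" : PP/S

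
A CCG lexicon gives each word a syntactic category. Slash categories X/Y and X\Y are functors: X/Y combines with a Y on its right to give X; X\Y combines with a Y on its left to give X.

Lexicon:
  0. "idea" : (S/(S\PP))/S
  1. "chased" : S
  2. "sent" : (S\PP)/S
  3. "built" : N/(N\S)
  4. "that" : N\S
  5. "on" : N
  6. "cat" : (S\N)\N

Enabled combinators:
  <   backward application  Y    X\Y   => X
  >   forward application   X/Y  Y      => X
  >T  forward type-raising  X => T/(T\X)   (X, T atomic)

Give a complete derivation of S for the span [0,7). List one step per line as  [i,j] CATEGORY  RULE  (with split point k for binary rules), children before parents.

[0,7] S   >
  [0,2] S/(S\PP)   >
    [0,1] "idea" : (S/(S\PP))/S
    [1,2] "chased" : S
  [2,7] S\PP   >
    [2,3] "sent" : (S\PP)/S
    [3,7] S   <
      [3,5] N   >
        [3,4] "built" : N/(N\S)
        [4,5] "that" : N\S
      [5,7] S\N   <
        [5,6] "on" : N
        [6,7] "cat" : (S\N)\N

[0,1] (S/(S\PP))/S  lex  "idea"
[1,2] S  lex  "chased"
[0,2] S/(S\PP)  >  k=1
[2,3] (S\PP)/S  lex  "sent"
[3,4] N/(N\S)  lex  "built"
[4,5] N\S  lex  "that"
[3,5] N  >  k=4
[5,6] N  lex  "on"
[6,7] (S\N)\N  lex  "cat"
[5,7] S\N  <  k=6
[3,7] S  <  k=5
[2,7] S\PP  >  k=3
[0,7] S  >  k=2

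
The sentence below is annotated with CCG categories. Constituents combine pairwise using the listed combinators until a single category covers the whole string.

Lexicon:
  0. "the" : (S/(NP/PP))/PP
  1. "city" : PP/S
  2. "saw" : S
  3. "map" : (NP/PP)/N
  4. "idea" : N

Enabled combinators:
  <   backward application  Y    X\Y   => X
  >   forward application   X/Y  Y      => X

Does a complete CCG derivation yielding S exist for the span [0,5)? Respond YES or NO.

[0,5] S   >
  [0,3] S/(NP/PP)   >
    [0,1] "the" : (S/(NP/PP))/PP
    [1,3] PP   >
      [1,2] "city" : PP/S
      [2,3] "saw" : S
  [3,5] NP/PP   >
    [3,4] "map" : (NP/PP)/N
    [4,5] "idea" : N

YES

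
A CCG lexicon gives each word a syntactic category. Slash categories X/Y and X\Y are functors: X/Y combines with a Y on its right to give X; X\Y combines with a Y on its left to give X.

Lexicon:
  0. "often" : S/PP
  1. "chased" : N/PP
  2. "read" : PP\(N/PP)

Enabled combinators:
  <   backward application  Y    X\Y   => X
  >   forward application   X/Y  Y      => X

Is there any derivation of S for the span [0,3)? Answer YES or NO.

YES

[0,3] S   >
  [0,1] "often" : S/PP
  [1,3] PP   <
    [1,2] "chased" : N/PP
    [2,3] "read" : PP\(N/PP)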